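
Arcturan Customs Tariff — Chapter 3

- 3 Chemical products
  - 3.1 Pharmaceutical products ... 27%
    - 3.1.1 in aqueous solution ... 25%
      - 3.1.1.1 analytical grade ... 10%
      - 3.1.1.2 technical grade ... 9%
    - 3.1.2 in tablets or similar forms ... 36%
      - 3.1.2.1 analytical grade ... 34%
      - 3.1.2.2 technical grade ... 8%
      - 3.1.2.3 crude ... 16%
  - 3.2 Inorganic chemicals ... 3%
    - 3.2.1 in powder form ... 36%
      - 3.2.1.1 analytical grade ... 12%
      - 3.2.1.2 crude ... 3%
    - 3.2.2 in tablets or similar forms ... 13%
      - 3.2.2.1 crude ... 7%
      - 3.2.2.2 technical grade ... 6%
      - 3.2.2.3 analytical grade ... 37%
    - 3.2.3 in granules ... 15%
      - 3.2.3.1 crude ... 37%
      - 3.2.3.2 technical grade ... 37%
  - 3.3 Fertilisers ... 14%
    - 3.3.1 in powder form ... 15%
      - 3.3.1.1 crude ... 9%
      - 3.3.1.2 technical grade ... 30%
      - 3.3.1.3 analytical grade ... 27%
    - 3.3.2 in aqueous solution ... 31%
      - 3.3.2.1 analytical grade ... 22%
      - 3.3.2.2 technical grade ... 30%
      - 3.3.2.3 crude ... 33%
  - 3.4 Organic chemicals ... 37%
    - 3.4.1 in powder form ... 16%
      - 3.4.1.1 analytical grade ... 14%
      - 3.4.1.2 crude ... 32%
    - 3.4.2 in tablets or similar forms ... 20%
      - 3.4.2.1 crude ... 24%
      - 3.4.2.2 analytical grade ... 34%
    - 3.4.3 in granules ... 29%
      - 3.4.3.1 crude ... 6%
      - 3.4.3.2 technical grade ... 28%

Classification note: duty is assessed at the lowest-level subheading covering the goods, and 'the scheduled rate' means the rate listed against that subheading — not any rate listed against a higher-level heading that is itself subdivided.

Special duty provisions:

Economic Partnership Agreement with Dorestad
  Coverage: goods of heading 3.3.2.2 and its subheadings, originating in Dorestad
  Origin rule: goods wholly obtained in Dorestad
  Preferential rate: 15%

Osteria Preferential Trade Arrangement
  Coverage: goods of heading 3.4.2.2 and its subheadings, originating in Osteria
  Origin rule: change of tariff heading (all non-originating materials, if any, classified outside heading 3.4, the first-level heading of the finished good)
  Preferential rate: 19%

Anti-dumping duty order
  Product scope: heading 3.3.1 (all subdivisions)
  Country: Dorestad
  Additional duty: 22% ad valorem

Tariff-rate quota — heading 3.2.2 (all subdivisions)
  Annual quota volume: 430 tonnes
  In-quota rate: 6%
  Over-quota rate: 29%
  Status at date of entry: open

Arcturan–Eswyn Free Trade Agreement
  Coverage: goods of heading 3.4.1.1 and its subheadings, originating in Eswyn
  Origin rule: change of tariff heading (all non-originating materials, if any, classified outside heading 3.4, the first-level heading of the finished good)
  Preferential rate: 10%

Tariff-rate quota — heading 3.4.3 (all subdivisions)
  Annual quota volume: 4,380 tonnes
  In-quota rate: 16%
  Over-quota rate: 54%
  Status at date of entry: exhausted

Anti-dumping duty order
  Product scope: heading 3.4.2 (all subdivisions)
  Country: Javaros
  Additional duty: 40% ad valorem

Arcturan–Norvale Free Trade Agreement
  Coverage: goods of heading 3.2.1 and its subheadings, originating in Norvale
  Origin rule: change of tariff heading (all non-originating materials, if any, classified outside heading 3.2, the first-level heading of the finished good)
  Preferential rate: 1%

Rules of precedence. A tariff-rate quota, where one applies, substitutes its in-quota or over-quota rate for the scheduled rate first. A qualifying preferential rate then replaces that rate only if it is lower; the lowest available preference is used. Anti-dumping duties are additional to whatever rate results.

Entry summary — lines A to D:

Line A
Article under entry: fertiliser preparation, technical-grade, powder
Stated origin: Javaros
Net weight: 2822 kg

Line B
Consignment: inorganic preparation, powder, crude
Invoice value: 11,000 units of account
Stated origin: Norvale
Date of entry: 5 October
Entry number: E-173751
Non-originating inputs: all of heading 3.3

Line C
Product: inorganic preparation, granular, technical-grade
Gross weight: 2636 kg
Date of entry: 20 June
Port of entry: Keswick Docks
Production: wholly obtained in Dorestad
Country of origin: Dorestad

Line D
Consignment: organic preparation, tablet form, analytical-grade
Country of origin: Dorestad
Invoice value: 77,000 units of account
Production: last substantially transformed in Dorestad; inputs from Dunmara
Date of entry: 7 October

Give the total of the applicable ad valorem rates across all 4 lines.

102%

Line A: fertiliser → 3.3; powder → 3.3.1; technical-grade → 3.3.1.2. Scheduled 30%. No special measure applies. → 30%.
Line B: inorganic → 3.2; powder → 3.2.1; crude → 3.2.1.2. Scheduled 3%. Norvale agreement on 3.2.1: CTH met → 1% available; preferential 1%. → 1%.
Line C: inorganic → 3.2; granular → 3.2.3; technical-grade → 3.2.3.2. Scheduled 37%. Dorestad agreement on 3.3.2.2: 3.2.3.2 not covered. → 37%.
Line D: organic → 3.4; tablet form → 3.4.2; analytical-grade → 3.4.2.2. Scheduled 34%. Dorestad agreement on 3.3.2.2: 3.4.2.2 not covered. → 34%.
Sum: 30% + 1% + 37% + 34% = 102%.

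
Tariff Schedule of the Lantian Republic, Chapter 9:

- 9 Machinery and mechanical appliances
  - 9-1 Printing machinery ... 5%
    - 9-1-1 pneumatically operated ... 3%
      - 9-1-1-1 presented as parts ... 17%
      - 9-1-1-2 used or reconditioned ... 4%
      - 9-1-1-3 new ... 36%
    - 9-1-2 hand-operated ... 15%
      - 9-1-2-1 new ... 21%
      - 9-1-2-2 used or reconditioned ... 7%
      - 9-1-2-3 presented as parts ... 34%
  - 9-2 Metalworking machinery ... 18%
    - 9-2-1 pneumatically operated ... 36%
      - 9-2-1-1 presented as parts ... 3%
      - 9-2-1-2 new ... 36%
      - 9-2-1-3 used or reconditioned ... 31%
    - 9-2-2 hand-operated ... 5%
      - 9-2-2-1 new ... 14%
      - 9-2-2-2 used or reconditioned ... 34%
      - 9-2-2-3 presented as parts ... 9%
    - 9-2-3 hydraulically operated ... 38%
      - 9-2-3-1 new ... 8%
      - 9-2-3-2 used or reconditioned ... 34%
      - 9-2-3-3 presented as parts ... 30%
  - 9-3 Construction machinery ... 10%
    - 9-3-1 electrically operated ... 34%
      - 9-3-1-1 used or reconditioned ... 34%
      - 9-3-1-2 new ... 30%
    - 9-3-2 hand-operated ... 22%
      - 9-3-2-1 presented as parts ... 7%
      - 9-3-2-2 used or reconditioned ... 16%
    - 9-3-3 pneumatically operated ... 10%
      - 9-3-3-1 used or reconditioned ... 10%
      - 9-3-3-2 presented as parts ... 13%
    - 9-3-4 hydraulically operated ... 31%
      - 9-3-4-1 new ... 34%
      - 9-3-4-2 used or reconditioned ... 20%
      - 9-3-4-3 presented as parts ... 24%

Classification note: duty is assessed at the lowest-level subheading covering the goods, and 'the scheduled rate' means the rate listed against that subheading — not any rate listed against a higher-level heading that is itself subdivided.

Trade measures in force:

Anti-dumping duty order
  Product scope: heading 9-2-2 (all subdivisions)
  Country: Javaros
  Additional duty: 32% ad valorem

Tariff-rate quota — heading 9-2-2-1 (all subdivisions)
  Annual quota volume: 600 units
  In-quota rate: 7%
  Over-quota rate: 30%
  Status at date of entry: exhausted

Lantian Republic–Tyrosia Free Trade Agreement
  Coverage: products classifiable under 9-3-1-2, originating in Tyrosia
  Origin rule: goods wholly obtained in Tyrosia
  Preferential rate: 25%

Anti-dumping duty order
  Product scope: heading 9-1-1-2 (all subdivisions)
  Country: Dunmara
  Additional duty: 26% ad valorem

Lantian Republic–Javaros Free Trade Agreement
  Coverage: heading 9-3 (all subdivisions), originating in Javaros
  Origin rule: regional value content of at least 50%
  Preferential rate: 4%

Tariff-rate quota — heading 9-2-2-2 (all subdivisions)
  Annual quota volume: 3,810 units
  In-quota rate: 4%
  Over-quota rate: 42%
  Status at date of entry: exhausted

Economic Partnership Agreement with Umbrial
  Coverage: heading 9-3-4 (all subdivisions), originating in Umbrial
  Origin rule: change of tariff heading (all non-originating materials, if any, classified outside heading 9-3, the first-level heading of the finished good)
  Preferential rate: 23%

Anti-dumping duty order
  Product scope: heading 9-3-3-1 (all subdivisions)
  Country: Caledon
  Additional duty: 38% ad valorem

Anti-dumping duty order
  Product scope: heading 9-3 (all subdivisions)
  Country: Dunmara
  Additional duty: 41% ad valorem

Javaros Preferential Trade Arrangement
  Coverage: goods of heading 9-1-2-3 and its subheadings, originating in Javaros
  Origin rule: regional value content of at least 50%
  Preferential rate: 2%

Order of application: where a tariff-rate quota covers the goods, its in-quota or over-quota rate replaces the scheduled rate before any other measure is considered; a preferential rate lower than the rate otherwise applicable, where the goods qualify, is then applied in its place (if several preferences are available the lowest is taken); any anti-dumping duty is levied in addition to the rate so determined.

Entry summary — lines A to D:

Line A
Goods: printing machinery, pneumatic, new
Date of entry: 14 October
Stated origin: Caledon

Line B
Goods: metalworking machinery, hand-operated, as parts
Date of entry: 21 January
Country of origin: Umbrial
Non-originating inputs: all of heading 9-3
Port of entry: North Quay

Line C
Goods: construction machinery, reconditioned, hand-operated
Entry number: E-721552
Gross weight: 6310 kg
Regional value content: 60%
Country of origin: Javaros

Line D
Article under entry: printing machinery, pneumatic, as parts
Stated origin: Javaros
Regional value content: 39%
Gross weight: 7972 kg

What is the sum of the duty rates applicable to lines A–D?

66%

Line A: printing → 9-1; pneumatic → 9-1-1; new → 9-1-1-3. Scheduled 36%. No special measure applies. → 36%.
Line B: metalworking → 9-2; hand-operated → 9-2-2; as parts → 9-2-2-3. Scheduled 9%. Umbrial agreement on 9-3-4: 9-2-2-3 not covered. → 9%.
Line C: construction → 9-3; hand-operated → 9-3-2; reconditioned → 9-3-2-2. Scheduled 16%. Javaros agreement on 9-3: RVC ≥ 50% → 4% available; Javaros agreement on 9-1-2-3: 9-3-2-2 not covered; preferential 4%. → 4%.
Line D: printing → 9-1; pneumatic → 9-1-1; as parts → 9-1-1-1. Scheduled 17%. Javaros agreement on 9-3: 9-1-1-1 not covered; Javaros agreement on 9-1-2-3: 9-1-1-1 not covered. → 17%.
Sum: 36% + 9% + 4% + 17% = 66%.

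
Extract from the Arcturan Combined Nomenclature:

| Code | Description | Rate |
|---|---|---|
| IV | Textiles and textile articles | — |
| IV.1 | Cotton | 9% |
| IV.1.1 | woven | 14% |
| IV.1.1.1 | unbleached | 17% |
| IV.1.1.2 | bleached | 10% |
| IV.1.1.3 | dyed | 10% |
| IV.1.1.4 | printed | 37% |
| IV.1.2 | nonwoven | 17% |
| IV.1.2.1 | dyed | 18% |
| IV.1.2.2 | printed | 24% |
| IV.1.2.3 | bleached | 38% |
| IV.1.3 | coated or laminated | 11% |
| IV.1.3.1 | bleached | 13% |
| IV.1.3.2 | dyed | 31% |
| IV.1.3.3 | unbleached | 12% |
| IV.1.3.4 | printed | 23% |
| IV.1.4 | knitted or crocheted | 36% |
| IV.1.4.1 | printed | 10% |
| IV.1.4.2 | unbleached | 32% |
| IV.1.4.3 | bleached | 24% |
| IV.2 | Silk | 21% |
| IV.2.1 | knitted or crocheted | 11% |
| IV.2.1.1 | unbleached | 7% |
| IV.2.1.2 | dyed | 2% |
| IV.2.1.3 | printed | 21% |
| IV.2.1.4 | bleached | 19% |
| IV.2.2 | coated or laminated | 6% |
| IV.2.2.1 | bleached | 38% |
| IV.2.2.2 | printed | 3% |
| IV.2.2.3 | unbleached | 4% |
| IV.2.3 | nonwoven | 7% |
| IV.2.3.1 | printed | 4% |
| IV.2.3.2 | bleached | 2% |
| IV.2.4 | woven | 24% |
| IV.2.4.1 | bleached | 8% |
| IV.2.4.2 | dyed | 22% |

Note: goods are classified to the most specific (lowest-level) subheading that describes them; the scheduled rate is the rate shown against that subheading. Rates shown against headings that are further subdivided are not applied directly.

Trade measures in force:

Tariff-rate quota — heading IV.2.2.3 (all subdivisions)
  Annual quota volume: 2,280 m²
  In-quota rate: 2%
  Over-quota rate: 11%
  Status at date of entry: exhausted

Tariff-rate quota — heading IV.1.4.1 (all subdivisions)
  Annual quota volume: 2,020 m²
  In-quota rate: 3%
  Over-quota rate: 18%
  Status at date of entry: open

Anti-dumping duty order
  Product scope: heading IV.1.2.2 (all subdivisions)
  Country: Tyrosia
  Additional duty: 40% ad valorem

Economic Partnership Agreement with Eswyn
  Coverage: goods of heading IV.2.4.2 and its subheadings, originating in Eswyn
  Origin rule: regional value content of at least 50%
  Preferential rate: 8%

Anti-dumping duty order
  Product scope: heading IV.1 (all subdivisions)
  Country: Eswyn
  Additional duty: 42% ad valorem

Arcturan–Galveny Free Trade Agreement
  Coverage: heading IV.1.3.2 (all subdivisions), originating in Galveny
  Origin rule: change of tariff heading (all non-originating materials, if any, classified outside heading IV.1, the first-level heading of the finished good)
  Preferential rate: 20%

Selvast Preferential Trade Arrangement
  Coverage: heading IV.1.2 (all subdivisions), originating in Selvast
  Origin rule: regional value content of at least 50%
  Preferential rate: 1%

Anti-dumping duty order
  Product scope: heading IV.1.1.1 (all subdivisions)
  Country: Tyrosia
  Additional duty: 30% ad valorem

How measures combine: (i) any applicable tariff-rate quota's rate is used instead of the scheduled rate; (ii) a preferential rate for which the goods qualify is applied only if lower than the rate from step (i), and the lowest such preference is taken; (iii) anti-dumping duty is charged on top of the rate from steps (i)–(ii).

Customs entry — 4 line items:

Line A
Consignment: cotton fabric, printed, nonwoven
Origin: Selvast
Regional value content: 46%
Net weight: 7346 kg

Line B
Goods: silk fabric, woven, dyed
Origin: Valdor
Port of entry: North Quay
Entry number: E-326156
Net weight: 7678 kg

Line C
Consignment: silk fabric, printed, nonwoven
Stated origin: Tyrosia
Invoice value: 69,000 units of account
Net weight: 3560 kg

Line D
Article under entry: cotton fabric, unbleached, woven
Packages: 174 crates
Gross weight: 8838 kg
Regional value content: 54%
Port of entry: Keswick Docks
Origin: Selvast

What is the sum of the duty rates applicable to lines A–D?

67%

Line A: cotton → IV.1; nonwoven → IV.1.2; printed → IV.1.2.2. Scheduled 24%. Selvast agreement on IV.1.2: RVC < 50%. → 24%.
Line B: silk → IV.2; woven → IV.2.4; dyed → IV.2.4.2. Scheduled 22%. No special measure applies. → 22%.
Line C: silk → IV.2; nonwoven → IV.2.3; printed → IV.2.3.1. Scheduled 4%. No special measure applies. → 4%.
Line D: cotton → IV.1; woven → IV.1.1; unbleached → IV.1.1.1. Scheduled 17%. Selvast agreement on IV.1.2: IV.1.1.1 not covered. → 17%.
Sum: 24% + 22% + 4% + 17% = 67%.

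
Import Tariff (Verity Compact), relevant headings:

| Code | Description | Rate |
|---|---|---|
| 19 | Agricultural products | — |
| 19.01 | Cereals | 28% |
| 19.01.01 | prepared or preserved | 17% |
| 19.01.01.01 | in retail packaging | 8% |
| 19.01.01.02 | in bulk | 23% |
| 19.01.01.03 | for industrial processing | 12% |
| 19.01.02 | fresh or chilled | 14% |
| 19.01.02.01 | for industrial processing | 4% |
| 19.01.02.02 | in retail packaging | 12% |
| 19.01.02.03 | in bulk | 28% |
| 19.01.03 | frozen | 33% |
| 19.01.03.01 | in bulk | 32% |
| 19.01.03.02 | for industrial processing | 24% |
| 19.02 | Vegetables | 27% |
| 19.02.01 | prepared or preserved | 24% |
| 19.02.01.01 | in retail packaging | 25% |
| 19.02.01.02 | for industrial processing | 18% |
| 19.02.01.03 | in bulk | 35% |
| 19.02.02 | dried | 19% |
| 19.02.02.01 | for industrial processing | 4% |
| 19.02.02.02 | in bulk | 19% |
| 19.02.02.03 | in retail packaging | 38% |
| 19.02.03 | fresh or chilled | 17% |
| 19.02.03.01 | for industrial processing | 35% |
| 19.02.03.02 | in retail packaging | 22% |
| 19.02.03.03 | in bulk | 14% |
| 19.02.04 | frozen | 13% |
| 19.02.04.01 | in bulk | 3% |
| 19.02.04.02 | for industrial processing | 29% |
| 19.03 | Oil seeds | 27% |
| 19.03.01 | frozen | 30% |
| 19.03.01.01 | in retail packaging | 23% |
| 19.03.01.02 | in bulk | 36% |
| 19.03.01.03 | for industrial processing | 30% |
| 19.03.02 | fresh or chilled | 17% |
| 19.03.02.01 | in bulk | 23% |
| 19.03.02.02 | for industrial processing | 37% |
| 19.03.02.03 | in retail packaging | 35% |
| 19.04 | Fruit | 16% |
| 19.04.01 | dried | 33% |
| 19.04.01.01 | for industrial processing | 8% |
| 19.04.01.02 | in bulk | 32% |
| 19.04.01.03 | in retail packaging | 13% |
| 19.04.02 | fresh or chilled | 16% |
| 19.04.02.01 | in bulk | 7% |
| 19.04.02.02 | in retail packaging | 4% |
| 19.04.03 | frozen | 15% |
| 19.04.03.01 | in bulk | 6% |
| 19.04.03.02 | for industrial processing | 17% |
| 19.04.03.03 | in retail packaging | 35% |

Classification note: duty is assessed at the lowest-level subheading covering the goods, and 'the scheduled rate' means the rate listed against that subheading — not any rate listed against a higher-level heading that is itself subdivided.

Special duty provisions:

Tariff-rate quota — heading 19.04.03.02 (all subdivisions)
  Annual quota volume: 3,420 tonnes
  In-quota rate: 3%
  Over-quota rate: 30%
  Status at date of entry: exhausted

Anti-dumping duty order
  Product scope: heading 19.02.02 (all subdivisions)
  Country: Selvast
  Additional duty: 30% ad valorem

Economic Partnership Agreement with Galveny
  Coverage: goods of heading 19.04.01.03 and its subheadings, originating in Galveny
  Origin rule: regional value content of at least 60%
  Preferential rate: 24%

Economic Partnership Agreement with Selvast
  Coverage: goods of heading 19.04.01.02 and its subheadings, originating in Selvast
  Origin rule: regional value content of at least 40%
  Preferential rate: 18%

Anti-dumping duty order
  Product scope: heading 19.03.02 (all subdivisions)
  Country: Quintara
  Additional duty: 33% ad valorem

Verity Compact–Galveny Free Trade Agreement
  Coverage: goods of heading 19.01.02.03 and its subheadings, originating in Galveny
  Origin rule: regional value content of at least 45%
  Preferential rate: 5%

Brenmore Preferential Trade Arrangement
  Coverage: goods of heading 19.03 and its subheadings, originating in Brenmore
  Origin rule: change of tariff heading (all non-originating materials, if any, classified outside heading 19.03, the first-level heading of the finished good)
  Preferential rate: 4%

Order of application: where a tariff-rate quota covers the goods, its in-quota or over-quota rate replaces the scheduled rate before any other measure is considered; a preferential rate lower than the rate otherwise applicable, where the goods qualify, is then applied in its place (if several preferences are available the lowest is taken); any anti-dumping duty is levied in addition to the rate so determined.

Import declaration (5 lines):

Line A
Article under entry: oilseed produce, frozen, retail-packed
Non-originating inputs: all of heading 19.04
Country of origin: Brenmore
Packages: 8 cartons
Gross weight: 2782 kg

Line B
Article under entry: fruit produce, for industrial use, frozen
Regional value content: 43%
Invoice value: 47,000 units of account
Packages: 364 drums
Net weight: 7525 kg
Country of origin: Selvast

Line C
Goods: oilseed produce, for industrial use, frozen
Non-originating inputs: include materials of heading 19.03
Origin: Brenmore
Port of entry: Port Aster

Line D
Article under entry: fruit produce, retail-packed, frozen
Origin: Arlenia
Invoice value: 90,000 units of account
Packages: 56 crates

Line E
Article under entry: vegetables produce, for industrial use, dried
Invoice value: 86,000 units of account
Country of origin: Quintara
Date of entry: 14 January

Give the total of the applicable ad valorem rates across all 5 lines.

Line A: oilseed → 19.03; frozen → 19.03.01; retail-packed → 19.03.01.01. Scheduled 23%. Brenmore agreement on 19.03: CTH met → 4% available; preferential 4%. → 4%.
Line B: fruit → 19.04; frozen → 19.04.03; for industrial use → 19.04.03.02. Scheduled 17%. quota on 19.04.03.02 exhausted → over-quota 30%; Selvast agreement on 19.04.01.02: 19.04.03.02 not covered. → 30%.
Line C: oilseed → 19.03; frozen → 19.03.01; for industrial use → 19.03.01.03. Scheduled 30%. Brenmore agreement on 19.03: CTH not met. → 30%.
Line D: fruit → 19.04; frozen → 19.04.03; retail-packed → 19.04.03.03. Scheduled 35%. No special measure applies. → 35%.
Line E: vegetables → 19.02; dried → 19.02.02; for industrial use → 19.02.02.01. Scheduled 4%. No special measure applies. → 4%.
Sum: 4% + 30% + 30% + 35% + 4% = 103%.

103%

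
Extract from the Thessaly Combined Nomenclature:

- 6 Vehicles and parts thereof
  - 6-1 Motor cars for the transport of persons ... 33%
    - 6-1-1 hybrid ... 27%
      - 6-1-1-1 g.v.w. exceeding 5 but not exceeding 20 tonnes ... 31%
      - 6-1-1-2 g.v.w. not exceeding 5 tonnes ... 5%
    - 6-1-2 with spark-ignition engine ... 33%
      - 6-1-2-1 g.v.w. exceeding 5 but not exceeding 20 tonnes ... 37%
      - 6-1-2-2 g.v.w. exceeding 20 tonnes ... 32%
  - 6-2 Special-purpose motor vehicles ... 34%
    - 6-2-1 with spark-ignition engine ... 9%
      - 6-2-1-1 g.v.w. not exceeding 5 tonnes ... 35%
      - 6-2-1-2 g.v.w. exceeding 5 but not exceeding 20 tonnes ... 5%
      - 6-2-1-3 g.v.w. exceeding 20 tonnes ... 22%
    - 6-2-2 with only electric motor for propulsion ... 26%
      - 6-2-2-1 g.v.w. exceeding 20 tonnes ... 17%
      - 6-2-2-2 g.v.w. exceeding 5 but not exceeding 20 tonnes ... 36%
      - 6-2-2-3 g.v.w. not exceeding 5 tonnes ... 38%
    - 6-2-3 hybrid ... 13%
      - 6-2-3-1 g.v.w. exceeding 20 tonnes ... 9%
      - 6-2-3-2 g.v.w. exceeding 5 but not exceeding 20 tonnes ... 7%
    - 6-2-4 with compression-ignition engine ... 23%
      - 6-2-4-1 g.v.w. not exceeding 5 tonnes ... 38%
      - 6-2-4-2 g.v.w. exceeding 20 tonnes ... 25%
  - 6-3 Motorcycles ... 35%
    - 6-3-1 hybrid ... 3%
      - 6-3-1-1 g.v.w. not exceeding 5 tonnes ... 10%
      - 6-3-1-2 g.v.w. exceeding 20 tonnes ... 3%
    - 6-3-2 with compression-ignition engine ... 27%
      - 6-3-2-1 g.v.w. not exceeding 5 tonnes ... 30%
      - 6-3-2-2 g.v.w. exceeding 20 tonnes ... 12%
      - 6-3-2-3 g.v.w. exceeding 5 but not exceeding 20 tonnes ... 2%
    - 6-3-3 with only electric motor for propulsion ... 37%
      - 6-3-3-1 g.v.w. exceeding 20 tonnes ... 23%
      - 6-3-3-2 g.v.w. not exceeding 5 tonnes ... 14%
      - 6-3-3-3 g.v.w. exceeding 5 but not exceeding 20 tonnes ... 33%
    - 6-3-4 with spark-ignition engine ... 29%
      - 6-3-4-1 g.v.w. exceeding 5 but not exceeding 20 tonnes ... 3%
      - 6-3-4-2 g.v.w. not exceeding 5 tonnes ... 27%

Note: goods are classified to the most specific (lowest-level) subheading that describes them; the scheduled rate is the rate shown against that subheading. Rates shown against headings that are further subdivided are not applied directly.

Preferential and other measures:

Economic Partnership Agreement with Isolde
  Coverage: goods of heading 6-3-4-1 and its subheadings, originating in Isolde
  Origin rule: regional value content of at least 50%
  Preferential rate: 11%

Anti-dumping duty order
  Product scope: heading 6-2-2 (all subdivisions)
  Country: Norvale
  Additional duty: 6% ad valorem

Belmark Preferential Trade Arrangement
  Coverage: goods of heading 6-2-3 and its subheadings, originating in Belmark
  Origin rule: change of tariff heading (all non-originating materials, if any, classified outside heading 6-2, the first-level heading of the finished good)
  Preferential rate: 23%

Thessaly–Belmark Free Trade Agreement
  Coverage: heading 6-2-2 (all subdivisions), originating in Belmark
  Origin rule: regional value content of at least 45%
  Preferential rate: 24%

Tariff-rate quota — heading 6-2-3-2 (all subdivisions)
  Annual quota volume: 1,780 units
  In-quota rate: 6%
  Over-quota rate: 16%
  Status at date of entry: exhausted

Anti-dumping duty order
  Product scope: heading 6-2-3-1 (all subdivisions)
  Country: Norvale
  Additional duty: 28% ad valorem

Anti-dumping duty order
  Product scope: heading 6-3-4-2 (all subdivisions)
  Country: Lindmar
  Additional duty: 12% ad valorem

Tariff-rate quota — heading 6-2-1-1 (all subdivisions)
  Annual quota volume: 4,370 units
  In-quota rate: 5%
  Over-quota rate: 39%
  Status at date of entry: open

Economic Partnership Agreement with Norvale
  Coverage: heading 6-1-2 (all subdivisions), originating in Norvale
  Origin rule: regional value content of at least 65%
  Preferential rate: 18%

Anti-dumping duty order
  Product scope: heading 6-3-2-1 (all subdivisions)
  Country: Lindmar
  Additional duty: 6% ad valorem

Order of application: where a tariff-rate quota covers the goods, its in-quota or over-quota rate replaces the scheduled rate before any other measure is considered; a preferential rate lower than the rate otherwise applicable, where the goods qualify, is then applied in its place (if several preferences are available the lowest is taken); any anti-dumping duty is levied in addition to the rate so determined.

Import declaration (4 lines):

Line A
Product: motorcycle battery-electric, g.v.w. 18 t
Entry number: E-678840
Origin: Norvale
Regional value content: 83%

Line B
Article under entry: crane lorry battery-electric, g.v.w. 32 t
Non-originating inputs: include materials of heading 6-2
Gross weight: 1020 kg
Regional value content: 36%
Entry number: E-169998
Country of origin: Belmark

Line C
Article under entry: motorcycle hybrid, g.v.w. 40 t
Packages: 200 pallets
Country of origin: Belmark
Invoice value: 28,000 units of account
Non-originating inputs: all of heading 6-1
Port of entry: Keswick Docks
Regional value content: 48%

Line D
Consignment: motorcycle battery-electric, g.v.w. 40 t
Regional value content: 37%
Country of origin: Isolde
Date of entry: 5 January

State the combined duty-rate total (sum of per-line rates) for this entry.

76%

Line A: motorcycle → 6-3; battery-electric → 6-3-3; g.v.w. 18 t → 6-3-3-3. Scheduled 33%. Norvale agreement on 6-1-2: 6-3-3-3 not covered. → 33%.
Line B: crane lorry → 6-2; battery-electric → 6-2-2; g.v.w. 32 t → 6-2-2-1. Scheduled 17%. Belmark agreement on 6-2-3: 6-2-2-1 not covered; Belmark agreement on 6-2-2: RVC < 45%. → 17%.
Line C: motorcycle → 6-3; hybrid → 6-3-1; g.v.w. 40 t → 6-3-1-2. Scheduled 3%. Belmark agreement on 6-2-3: 6-3-1-2 not covered; Belmark agreement on 6-2-2: 6-3-1-2 not covered. → 3%.
Line D: motorcycle → 6-3; battery-electric → 6-3-3; g.v.w. 40 t → 6-3-3-1. Scheduled 23%. Isolde agreement on 6-3-4-1: 6-3-3-1 not covered. → 23%.
Sum: 33% + 17% + 3% + 23% = 76%.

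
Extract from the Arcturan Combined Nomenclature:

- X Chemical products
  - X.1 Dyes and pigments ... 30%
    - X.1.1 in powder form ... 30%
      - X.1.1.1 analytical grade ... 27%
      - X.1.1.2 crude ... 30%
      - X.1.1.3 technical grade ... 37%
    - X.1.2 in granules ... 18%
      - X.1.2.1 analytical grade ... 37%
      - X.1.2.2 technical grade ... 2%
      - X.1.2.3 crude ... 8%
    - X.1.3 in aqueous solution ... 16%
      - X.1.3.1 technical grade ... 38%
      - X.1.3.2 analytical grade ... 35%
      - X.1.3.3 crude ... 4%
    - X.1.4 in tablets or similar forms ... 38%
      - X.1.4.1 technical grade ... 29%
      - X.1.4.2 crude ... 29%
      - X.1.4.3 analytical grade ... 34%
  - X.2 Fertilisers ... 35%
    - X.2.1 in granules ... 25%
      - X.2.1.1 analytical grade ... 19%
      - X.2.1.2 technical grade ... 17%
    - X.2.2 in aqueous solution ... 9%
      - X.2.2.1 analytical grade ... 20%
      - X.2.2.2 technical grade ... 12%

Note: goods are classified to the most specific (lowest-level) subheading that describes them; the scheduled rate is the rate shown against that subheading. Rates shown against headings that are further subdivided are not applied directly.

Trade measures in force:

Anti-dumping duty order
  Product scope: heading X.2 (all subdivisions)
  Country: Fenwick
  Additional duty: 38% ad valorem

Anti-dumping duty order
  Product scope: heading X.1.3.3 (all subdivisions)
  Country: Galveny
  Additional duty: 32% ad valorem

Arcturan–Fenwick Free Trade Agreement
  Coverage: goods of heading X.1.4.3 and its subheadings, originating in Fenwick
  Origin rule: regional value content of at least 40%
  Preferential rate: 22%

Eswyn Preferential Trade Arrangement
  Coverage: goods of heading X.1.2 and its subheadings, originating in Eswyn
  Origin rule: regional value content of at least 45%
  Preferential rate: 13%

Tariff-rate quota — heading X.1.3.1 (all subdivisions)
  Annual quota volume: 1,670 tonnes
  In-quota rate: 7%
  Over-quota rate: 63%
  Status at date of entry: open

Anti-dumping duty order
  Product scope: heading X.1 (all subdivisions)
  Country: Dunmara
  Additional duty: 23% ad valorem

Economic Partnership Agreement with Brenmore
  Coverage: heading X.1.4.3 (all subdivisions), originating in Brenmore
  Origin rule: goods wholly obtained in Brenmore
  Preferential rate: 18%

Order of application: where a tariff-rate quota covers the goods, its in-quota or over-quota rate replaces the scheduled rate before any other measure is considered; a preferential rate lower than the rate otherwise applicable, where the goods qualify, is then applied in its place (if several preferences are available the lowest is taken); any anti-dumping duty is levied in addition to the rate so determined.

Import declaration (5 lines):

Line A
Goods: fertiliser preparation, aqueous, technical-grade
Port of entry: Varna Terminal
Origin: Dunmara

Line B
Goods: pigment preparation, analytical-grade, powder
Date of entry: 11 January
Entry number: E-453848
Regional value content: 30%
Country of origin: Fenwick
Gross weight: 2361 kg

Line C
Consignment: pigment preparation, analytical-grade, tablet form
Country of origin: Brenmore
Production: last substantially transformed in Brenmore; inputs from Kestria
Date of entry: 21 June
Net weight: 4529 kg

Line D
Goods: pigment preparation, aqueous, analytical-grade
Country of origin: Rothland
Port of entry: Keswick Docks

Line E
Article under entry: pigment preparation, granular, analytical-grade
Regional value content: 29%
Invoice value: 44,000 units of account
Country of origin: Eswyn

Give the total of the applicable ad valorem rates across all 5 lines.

145%

Line A: fertiliser → X.2; aqueous → X.2.2; technical-grade → X.2.2.2. Scheduled 12%. No special measure applies. → 12%.
Line B: pigment → X.1; powder → X.1.1; analytical-grade → X.1.1.1. Scheduled 27%. Fenwick agreement on X.1.4.3: X.1.1.1 not covered. → 27%.
Line C: pigment → X.1; tablet form → X.1.4; analytical-grade → X.1.4.3. Scheduled 34%. Brenmore agreement on X.1.4.3: not wholly obtained. → 34%.
Line D: pigment → X.1; aqueous → X.1.3; analytical-grade → X.1.3.2. Scheduled 35%. No special measure applies. → 35%.
Line E: pigment → X.1; granular → X.1.2; analytical-grade → X.1.2.1. Scheduled 37%. Eswyn agreement on X.1.2: RVC < 45%. → 37%.
Sum: 12% + 27% + 34% + 35% + 37% = 145%.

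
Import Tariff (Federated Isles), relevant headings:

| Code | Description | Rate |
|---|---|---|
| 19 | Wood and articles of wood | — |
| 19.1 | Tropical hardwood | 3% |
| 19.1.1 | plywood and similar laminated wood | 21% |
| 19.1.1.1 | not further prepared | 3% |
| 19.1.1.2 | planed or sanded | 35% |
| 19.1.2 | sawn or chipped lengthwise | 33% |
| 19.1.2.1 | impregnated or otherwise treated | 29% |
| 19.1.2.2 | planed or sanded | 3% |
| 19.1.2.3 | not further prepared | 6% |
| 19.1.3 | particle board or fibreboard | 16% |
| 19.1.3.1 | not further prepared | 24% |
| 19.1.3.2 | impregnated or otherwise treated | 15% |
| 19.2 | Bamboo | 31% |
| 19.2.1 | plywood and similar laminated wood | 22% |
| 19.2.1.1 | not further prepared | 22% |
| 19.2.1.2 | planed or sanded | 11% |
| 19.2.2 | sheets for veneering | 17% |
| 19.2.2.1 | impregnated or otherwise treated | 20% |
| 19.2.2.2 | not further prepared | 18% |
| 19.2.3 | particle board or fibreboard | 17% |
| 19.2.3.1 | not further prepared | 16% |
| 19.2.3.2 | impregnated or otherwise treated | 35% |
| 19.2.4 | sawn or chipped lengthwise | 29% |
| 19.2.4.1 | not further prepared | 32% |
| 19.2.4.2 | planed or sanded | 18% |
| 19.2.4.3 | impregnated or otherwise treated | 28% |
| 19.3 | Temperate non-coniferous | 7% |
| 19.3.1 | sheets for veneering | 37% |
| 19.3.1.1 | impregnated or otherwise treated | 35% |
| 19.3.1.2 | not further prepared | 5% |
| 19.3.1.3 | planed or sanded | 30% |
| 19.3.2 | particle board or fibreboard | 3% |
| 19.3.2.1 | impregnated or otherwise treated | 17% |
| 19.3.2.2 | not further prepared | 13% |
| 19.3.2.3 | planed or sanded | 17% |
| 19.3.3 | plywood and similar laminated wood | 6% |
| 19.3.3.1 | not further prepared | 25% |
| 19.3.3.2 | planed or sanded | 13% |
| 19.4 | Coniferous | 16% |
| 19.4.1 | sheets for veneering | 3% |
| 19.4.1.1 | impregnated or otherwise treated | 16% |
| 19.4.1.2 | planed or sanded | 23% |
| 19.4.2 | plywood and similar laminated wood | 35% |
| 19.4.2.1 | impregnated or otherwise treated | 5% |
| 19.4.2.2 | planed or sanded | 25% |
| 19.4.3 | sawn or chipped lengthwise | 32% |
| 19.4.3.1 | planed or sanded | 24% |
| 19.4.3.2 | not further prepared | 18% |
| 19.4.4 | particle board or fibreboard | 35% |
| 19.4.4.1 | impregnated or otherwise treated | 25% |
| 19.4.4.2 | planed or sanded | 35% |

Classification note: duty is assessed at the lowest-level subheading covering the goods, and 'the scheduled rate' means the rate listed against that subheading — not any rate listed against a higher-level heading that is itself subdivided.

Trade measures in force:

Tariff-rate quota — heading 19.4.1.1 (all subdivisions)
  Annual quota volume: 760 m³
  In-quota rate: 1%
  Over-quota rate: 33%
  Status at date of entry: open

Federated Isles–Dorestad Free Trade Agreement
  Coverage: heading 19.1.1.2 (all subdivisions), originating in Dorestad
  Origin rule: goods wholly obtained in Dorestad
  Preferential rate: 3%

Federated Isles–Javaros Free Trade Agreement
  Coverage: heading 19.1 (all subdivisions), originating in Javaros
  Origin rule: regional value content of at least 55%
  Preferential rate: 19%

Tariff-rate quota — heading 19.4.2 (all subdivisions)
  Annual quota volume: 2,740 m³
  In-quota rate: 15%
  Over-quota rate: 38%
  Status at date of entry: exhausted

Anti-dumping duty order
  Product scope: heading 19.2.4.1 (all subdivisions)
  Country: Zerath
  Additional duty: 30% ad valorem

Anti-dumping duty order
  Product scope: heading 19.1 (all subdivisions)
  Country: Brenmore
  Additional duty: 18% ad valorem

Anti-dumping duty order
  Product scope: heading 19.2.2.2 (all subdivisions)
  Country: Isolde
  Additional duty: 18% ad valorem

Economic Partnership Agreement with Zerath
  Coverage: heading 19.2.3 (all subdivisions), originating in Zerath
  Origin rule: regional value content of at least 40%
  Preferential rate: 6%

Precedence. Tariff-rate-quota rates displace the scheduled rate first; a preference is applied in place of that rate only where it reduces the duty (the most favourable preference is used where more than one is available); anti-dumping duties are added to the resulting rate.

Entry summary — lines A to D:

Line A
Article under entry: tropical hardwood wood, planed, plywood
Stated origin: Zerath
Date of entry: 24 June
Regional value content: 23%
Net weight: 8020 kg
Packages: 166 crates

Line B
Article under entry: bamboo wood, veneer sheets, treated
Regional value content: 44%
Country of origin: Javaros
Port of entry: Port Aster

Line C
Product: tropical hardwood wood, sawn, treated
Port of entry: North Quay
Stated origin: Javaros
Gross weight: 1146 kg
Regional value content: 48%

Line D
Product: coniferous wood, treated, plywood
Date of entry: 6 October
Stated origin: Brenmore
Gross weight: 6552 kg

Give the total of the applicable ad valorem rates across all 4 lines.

Line A: tropical hardwood → 19.1; plywood → 19.1.1; planed → 19.1.1.2. Scheduled 35%. Zerath agreement on 19.2.3: 19.1.1.2 not covered. → 35%.
Line B: bamboo → 19.2; veneer sheets → 19.2.2; treated → 19.2.2.1. Scheduled 20%. Javaros agreement on 19.1: 19.2.2.1 not covered. → 20%.
Line C: tropical hardwood → 19.1; sawn → 19.1.2; treated → 19.1.2.1. Scheduled 29%. Javaros agreement on 19.1: RVC < 55%. → 29%.
Line D: coniferous → 19.4; plywood → 19.4.2; treated → 19.4.2.1. Scheduled 5%. quota on 19.4.2 exhausted → over-quota 38%. → 38%.
Sum: 35% + 20% + 29% + 38% = 122%.

122%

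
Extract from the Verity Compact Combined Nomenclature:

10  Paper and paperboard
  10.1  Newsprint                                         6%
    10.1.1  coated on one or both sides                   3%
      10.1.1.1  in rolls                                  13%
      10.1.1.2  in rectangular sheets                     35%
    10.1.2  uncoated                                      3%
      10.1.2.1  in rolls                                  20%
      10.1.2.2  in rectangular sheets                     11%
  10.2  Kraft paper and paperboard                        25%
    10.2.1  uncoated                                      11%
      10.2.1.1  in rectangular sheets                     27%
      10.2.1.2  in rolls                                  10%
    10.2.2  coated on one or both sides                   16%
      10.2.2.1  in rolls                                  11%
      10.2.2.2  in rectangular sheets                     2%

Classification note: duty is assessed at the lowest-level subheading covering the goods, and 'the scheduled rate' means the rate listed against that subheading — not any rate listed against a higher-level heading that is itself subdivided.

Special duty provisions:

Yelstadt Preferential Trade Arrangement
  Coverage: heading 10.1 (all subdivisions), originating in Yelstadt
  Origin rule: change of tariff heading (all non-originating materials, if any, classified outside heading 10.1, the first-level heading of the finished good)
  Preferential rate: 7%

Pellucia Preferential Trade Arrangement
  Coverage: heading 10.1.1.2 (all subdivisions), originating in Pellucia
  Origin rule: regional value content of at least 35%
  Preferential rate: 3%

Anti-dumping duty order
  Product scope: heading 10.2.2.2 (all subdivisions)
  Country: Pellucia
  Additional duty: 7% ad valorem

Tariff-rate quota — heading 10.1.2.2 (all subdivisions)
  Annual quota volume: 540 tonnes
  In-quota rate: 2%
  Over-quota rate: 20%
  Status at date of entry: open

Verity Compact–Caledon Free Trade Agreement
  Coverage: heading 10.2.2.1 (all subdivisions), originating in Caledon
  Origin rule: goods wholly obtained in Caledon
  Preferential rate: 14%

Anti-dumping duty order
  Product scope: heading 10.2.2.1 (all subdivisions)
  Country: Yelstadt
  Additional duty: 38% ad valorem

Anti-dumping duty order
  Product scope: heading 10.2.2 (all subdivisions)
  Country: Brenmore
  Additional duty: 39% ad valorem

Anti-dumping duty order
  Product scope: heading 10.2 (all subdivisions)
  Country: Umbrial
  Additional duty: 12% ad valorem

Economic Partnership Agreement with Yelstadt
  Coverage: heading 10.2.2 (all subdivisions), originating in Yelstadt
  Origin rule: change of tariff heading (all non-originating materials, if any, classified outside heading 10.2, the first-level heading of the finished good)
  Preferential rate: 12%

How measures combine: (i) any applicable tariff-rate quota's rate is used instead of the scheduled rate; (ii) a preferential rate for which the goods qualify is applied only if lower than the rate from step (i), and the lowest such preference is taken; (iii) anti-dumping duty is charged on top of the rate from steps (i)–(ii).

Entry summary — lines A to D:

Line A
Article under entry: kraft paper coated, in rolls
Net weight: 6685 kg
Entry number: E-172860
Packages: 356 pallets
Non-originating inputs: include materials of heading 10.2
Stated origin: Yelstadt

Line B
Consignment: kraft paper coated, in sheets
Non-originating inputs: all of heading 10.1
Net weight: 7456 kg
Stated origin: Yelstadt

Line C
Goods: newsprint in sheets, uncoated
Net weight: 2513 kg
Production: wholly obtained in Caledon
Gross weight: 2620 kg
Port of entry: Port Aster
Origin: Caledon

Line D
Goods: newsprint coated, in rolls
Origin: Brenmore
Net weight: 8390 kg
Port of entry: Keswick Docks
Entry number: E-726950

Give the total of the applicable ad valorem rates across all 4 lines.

Line A: kraft paper → 10.2; coated → 10.2.2; in rolls → 10.2.2.1. Scheduled 11%. Yelstadt agreement on 10.1: 10.2.2.1 not covered; Yelstadt agreement on 10.2.2: CTH not met; anti-dumping (Yelstadt, 10.2.2.1): +38%; total 11% + 38% = 49%. → 49%.
Line B: kraft paper → 10.2; coated → 10.2.2; in sheets → 10.2.2.2. Scheduled 2%. Yelstadt agreement on 10.1: 10.2.2.2 not covered; Yelstadt agreement on 10.2.2: CTH met → 12% available; preference 12% not lower than 2% → no reduction. → 2%.
Line C: newsprint → 10.1; uncoated → 10.1.2; in sheets → 10.1.2.2. Scheduled 11%. quota on 10.1.2.2 open → in-quota 2%; Caledon agreement on 10.2.2.1: 10.1.2.2 not covered. → 2%.
Line D: newsprint → 10.1; coated → 10.1.1; in rolls → 10.1.1.1. Scheduled 13%. No special measure applies. → 13%.
Sum: 49% + 2% + 2% + 13% = 66%.

66%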